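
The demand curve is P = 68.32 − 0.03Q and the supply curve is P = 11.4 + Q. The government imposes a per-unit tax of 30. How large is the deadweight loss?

Competitive equilibrium: 68.32 − 0.03Q = 11.4 + Q → Q* = 55.2621, P* = 66.6621.
With the tax, the buyer price exceeds the seller price by 30: (68.32 − 0.03Q) − (11.4 + Q) = 30 → Q' = 26.1359.
ΔQ = 55.2621 − 26.1359 = 29.1262; the wedge equals the tax, 30.
The triangle = ½ × 29.1262 × 30 = 436.89.

436.89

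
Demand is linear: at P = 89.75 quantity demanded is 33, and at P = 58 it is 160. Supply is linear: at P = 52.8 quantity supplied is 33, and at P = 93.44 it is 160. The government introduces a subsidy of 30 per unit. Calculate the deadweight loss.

Demand slope = (58 − 89.75)/(160 − 33) = −0.25, so P = 98 − 0.25Q.
Supply slope = (93.44 − 52.8)/(160 − 33) = 0.32, so P = 42.24 + 0.32Q.
Competitive equilibrium: 98 − 0.25Q = 42.24 + 0.32Q → Q* = 97.8246, P* = 73.5439.
The subsidy lowers effective supply by 30: P = 12.24 + 0.32Q.
New quantity: 98 − 0.25Q = 12.24 + 0.32Q → Q' = 150.4561.
Overproduction ΔQ = 150.4561 − 97.8246 = 52.6315; wedge = subsidy = 30.
Welfare loss = ½ × 52.6315 × 30 = 789.47.

789.47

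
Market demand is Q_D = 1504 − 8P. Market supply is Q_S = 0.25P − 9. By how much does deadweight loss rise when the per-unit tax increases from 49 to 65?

In inverse form: demand P = 188 − 0.125Q, supply P = 36 + 4Q.
Competitive equilibrium: 188 − 0.125Q = 36 + 4Q → Q* = 36.8485, P* = 183.3939.
For a per-unit tax t: ΔQ = t/4.125, so DWL = ½·t·(t/4.125) = t²/8.25.
At t = 49: DWL = 291.03. At t = 65: DWL = 512.121.
Increase = 512.121 − 291.03 = 221.09.

221.09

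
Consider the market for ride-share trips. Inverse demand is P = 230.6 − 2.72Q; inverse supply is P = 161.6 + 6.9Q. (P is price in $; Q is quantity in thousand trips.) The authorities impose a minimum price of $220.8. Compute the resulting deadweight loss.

$61.29 thousand

Competitive equilibrium: 230.6 − 2.72Q = 161.6 + 6.9Q → Q* = 7.1726, P* = 211.0906.
At the floor P = 220.8, quantity demanded = (230.6 − 220.8)/2.72 = 3.6029.
Sellers' marginal cost at Q' = 3.6029: 161.6 + 6.9·3.6029 = 186.46.
ΔQ = 7.1726 − 3.6029 = 3.5697; wedge = 220.8 − 186.46 = 34.34.
Welfare loss = ½ × 3.5697 × 34.34 = $61.29 thousand.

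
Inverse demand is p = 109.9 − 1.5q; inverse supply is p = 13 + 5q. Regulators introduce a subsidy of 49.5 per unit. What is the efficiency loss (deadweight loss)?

Competitive equilibrium: 109.9 − 1.5q = 13 + 5q → q* = 14.9077, p* = 87.5385.
The subsidy lowers effective supply by 49.5: p = 5q − 36.5.
New quantity: 109.9 − 1.5q = 5q − 36.5 → q' = 22.5231.
Overproduction Δq = 22.5231 − 14.9077 = 7.6154; wedge = subsidy = 49.5.
DWL = ½ × 7.6154 × 49.5 = 188.48.

188.48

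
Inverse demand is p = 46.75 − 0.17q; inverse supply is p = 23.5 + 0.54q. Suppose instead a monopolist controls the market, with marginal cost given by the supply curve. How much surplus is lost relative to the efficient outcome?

14.21

Competitive equilibrium: 46.75 − 0.17q = 23.5 + 0.54q → q* = 32.7465, p* = 41.1831.
Marginal revenue: MR = 46.75 − 0.34q. Set MR = MC: 46.75 − 0.34q = 23.5 + 0.54q → q_m = 26.4205.
Price p_m = 46.75 − 0.17·26.4205 = 42.2585; MC(q_m) = 23.5 + 0.54·26.4205 = 37.7671.
Competitive q* = 32.7465, so Δq = 6.326; wedge = 42.2585 − 37.7671 = 4.4914.
The triangle = ½ × 6.326 × 4.4914 = 14.21.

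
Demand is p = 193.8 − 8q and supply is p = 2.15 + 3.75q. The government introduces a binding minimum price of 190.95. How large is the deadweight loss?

Competitive equilibrium: 193.8 − 8q = 2.15 + 3.75q → q* = 16.31064, p* = 63.31489.
At the floor p = 190.95, quantity demanded = (193.8 − 190.95)/8 = 0.35625.
Sellers' marginal cost at q' = 0.35625: 2.15 + 3.75·0.35625 = 3.48594.
Δq = 16.31064 − 0.35625 = 15.95439; wedge = 190.95 − 3.48594 = 187.46406.
Deadweight loss = ½ × 15.95439 × 187.46406 = 1495.44.

1495.44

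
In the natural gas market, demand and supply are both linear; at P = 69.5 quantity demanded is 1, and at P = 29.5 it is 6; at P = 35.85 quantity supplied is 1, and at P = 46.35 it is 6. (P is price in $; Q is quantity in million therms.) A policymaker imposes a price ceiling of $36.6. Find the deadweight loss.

$44.68 million

Demand slope = (29.5 − 69.5)/(6 − 1) = −8, so P = 77.5 − 8Q.
Supply slope = (46.35 − 35.85)/(6 − 1) = 2.1, so P = 33.75 + 2.1Q.
Competitive equilibrium: 77.5 − 8Q = 33.75 + 2.1Q → Q* = 4.3317, P* = 42.8465.
At the ceiling P = 36.6, quantity supplied = (36.6 − 33.75)/2.1 = 1.3571.
Willingness to pay at Q' = 1.3571: 77.5 − 8·1.3571 = 66.6432.
ΔQ = 4.3317 − 1.3571 = 2.9746; wedge = 66.6432 − 36.6 = 30.0432.
DWL = ½ × 2.9746 × 30.0432 = $44.68 million.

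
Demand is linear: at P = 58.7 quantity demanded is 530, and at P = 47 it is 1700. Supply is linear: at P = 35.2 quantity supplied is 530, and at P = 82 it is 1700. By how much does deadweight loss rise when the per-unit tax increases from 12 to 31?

Demand slope = (47 − 58.7)/(1700 − 530) = −0.01, so P = 64 − 0.01Q.
Supply slope = (82 − 35.2)/(1700 − 530) = 0.04, so P = 14 + 0.04Q.
Competitive equilibrium: 64 − 0.01Q = 14 + 0.04Q → Q* = 1000, P* = 54.
For a per-unit tax t: ΔQ = t/0.05, so DWL = ½·t·(t/0.05) = t²/0.1.
At t = 12: DWL = 1440. At t = 31: DWL = 9610.
Increase = 9610 − 1440 = 8170.

8170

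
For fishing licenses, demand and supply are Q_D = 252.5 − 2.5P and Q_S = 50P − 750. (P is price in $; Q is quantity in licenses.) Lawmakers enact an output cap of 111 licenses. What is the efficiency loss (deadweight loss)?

In inverse form: demand P = 101 − 0.4Q, supply P = 15 + 0.02Q.
Competitive equilibrium: 101 − 0.4Q = 15 + 0.02Q → Q* = 204.7619, P* = 19.0952.
At Q = 111: demand price = 101 − 0.4·111 = 56.6; supply price = 15 + 0.02·111 = 17.22.
ΔQ = 204.7619 − 111 = 93.7619; wedge = 56.6 − 17.22 = 39.38.
Welfare loss = ½ × 93.7619 × 39.38 = $1846.17.

$1846.17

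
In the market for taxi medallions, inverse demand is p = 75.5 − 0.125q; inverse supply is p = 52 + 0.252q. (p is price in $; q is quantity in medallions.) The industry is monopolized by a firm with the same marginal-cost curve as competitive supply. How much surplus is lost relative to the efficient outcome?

$45.41

Competitive equilibrium: 75.5 − 0.125q = 52 + 0.252q → q* = 62.3342, p* = 67.7082.
Marginal revenue: MR = 75.5 − 0.25q. Set MR = MC: 75.5 − 0.25q = 52 + 0.252q → q_m = 46.8127.
Price p_m = 75.5 − 0.125·46.8127 = 69.6484; MC(q_m) = 52 + 0.252·46.8127 = 63.7968.
Competitive q* = 62.3342, so Δq = 15.5215; wedge = 69.6484 − 63.7968 = 5.8516.
Deadweight loss = ½ × 15.5215 × 5.8516 = $45.41.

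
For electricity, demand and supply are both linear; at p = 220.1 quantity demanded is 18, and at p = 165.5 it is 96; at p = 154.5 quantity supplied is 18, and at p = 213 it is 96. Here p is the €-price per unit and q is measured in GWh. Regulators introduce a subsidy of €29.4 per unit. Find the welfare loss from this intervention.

Demand slope = (165.5 − 220.1)/(96 − 18) = −0.7, so p = 232.7 − 0.7q.
Supply slope = (213 − 154.5)/(96 − 18) = 0.75, so p = 141 + 0.75q.
Competitive equilibrium: 232.7 − 0.7q = 141 + 0.75q → q* = 63.24138, p* = 188.43103.
The subsidy lowers effective supply by 29.4: p = 111.6 + 0.75q.
New quantity: 232.7 − 0.7q = 111.6 + 0.75q → q' = 83.51724.
Overproduction Δq = 83.51724 − 63.24138 = 20.27586; wedge = subsidy = 29.4.
Welfare loss = ½ × 20.27586 × 29.4 = €298.06.

€298.06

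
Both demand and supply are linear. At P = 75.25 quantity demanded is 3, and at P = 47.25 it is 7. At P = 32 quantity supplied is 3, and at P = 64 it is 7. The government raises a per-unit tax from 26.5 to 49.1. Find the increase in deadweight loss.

56.952

Demand slope = (47.25 − 75.25)/(7 − 3) = −7, so P = 96.25 − 7Q.
Supply slope = (64 − 32)/(7 − 3) = 8, so P = 8 + 8Q.
Competitive equilibrium: 96.25 − 7Q = 8 + 8Q → Q* = 5.8833, P* = 55.0667.
For a per-unit tax t: ΔQ = t/15, so DWL = ½·t·(t/15) = t²/30.
At t = 26.5: DWL = 23.408. At t = 49.1: DWL = 80.36.
Increase = 80.36 − 23.408 = 56.952.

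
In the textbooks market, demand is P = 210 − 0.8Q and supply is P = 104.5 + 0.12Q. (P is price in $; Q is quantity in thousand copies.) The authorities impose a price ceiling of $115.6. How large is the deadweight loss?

Competitive equilibrium: 210 − 0.8Q = 104.5 + 0.12Q → Q* = 114.6739, P* = 118.2609.
At the ceiling P = 115.6, quantity supplied = (115.6 − 104.5)/0.12 = 92.5.
Willingness to pay at Q' = 92.5: 210 − 0.8·92.5 = 136.
ΔQ = 114.6739 − 92.5 = 22.1739; wedge = 136 − 115.6 = 20.4.
The triangle = ½ × 22.1739 × 20.4 = $226.17 thousand.

$226.17 thousand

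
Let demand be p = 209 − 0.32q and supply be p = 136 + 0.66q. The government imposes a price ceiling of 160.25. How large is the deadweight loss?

698.18

Competitive equilibrium: 209 − 0.32q = 136 + 0.66q → q* = 74.4898, p* = 185.1633.
At the ceiling p = 160.25, quantity supplied = (160.25 − 136)/0.66 = 36.7424.
Willingness to pay at q' = 36.7424: 209 − 0.32·36.7424 = 197.2424.
Δq = 74.4898 − 36.7424 = 37.7474; wedge = 197.2424 − 160.25 = 36.9924.
Welfare loss = ½ × 37.7474 × 36.9924 = 698.18.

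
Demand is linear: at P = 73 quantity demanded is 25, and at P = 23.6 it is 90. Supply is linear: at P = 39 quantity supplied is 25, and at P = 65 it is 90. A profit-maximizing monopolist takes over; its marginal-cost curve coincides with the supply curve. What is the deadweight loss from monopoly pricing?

268.05

Demand slope = (23.6 − 73)/(90 − 25) = −0.76, so P = 92 − 0.76Q.
Supply slope = (65 − 39)/(90 − 25) = 0.4, so P = 29 + 0.4Q.
Competitive equilibrium: 92 − 0.76Q = 29 + 0.4Q → Q* = 54.3103, P* = 50.7241.
Marginal revenue: MR = 92 − 1.52Q. Set MR = MC: 92 − 1.52Q = 29 + 0.4Q → Q_m = 32.8125.
Price P_m = 92 − 0.76·32.8125 = 67.0625; MC(Q_m) = 29 + 0.4·32.8125 = 42.125.
Competitive Q* = 54.3103, so ΔQ = 21.4978; wedge = 67.0625 − 42.125 = 24.9375.
Welfare loss = ½ × 21.4978 × 24.9375 = 268.05.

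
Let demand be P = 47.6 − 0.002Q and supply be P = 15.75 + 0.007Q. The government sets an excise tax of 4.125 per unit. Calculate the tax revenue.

12707.29

Competitive equilibrium: 47.6 − 0.002Q = 15.75 + 0.007Q → Q* = 3538.8889, P* = 40.5222.
With the tax, the buyer price exceeds the seller price by 4.125: (47.6 − 0.002Q) − (15.75 + 0.007Q) = 4.125 → Q' = 3080.5556.
Tax revenue = 4.125 × 3080.5556 = 12707.29.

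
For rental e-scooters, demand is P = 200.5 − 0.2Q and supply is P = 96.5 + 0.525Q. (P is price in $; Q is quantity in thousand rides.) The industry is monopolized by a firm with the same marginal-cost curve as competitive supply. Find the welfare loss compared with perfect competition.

Competitive equilibrium: 200.5 − 0.2Q = 96.5 + 0.525Q → Q* = 143.4483, P* = 171.8103.
Marginal revenue: MR = 200.5 − 0.4Q. Set MR = MC: 200.5 − 0.4Q = 96.5 + 0.525Q → Q_m = 112.4324.
Price P_m = 200.5 − 0.2·112.4324 = 178.0135; MC(Q_m) = 96.5 + 0.525·112.4324 = 155.527.
Competitive Q* = 143.4483, so ΔQ = 31.0159; wedge = 178.0135 − 155.527 = 22.4865.
DWL = ½ × 31.0159 × 22.4865 = $348.72 thousand.

$348.72 thousand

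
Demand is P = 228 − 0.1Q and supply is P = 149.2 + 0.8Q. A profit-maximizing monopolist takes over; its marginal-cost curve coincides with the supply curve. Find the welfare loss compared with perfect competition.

34.50

Competitive equilibrium: 228 − 0.1Q = 149.2 + 0.8Q → Q* = 87.5556, P* = 219.2444.
Marginal revenue: MR = 228 − 0.2Q. Set MR = MC: 228 − 0.2Q = 149.2 + 0.8Q → Q_m = 78.8.
Price P_m = 228 − 0.1·78.8 = 220.12; MC(Q_m) = 149.2 + 0.8·78.8 = 212.24.
Competitive Q* = 87.5556, so ΔQ = 8.7556; wedge = 220.12 − 212.24 = 7.88.
Welfare loss = ½ × 8.7556 × 7.88 = 34.50.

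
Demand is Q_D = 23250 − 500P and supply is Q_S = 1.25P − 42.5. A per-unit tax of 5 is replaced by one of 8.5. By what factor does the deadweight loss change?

In inverse form: demand P = 46.5 − 0.002Q, supply P = 34 + 0.8Q.
Competitive equilibrium: 46.5 − 0.002Q = 34 + 0.8Q → Q* = 15.586, P* = 46.4688.
For a per-unit tax t: ΔQ = t/0.802, so DWL = ½·t·(t/0.802) = t²/1.604.
At t = 5: DWL = 15.586. At t = 8.5: DWL = 45.044.
Ratio = (8.5/5)² = 2.89.

2.89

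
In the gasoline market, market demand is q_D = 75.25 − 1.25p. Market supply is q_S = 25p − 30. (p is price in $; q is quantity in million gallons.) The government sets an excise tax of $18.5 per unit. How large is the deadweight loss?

$203.72 million

In inverse form: demand p = 60.2 − 0.8q, supply p = 1.2 + 0.04q.
Competitive equilibrium: 60.2 − 0.8q = 1.2 + 0.04q → q* = 70.2381, p* = 4.0095.
With the tax, the buyer price exceeds the seller price by 18.5: (60.2 − 0.8q) − (1.2 + 0.04q) = 18.5 → q' = 48.2143.
Δq = 70.2381 − 48.2143 = 22.0238; the wedge equals the tax, 18.5.
Welfare loss = ½ × 22.0238 × 18.5 = $203.72 million.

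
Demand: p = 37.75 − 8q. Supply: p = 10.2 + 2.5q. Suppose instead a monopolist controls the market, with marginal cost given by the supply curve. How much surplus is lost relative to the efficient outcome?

6.76

Competitive equilibrium: 37.75 − 8q = 10.2 + 2.5q → q* = 2.6238, p* = 16.7595.
Marginal revenue: MR = 37.75 − 16q. Set MR = MC: 37.75 − 16q = 10.2 + 2.5q → q_m = 1.4892.
Price p_m = 37.75 − 8·1.4892 = 25.8364; MC(q_m) = 10.2 + 2.5·1.4892 = 13.923.
Competitive q* = 2.6238, so Δq = 1.1346; wedge = 25.8364 − 13.923 = 11.9134.
The triangle = ½ × 1.1346 × 11.9134 = 6.76.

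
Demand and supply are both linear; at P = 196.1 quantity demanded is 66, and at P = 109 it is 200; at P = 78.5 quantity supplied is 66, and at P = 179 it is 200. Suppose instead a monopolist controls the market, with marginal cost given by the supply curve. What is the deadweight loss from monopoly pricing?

Demand slope = (109 − 196.1)/(200 − 66) = −0.65, so P = 239 − 0.65Q.
Supply slope = (179 − 78.5)/(200 − 66) = 0.75, so P = 29 + 0.75Q.
Competitive equilibrium: 239 − 0.65Q = 29 + 0.75Q → Q* = 150, P* = 141.5.
Marginal revenue: MR = 239 − 1.3Q. Set MR = MC: 239 − 1.3Q = 29 + 0.75Q → Q_m = 102.439.
Price P_m = 239 − 0.65·102.439 = 172.4147; MC(Q_m) = 29 + 0.75·102.439 = 105.8293.
Competitive Q* = 150, so ΔQ = 47.561; wedge = 172.4147 − 105.8293 = 66.5854.
Deadweight loss = ½ × 47.561 × 66.5854 = 1583.43.

1583.43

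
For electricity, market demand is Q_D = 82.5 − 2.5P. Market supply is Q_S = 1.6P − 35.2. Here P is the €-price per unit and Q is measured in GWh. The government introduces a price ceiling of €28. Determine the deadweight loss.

In inverse form: demand P = 33 − 0.4Q, supply P = 22 + 0.625Q.
Competitive equilibrium: 33 − 0.4Q = 22 + 0.625Q → Q* = 10.7317, P* = 28.7073.
At the ceiling P = 28, quantity supplied = (28 − 22)/0.625 = 9.6.
Willingness to pay at Q' = 9.6: 33 − 0.4·9.6 = 29.16.
ΔQ = 10.7317 − 9.6 = 1.1317; wedge = 29.16 − 28 = 1.16.
The triangle = ½ × 1.1317 × 1.16 = €0.66.

€0.66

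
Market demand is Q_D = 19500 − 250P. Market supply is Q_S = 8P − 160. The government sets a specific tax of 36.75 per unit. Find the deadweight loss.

In inverse form: demand P = 78 − 0.004Q, supply P = 20 + 0.125Q.
Competitive equilibrium: 78 − 0.004Q = 20 + 0.125Q → Q* = 449.6124, P* = 76.2016.
With the tax, the buyer price exceeds the seller price by 36.75: (78 − 0.004Q) − (20 + 0.125Q) = 36.75 → Q' = 164.7287.
ΔQ = 449.6124 − 164.7287 = 284.8837; the wedge equals the tax, 36.75.
The triangle = ½ × 284.8837 × 36.75 = 5234.74.

5234.74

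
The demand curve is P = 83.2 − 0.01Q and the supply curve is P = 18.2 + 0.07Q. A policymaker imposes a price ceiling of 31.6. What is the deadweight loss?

15429.19

Competitive equilibrium: 83.2 − 0.01Q = 18.2 + 0.07Q → Q* = 812.5, P* = 75.075.
At the ceiling P = 31.6, quantity supplied = (31.6 − 18.2)/0.07 = 191.42857.
Willingness to pay at Q' = 191.42857: 83.2 − 0.01·191.42857 = 81.28571.
ΔQ = 812.5 − 191.42857 = 621.07143; wedge = 81.28571 − 31.6 = 49.68571.
Deadweight loss = ½ × 621.07143 × 49.68571 = 15429.19.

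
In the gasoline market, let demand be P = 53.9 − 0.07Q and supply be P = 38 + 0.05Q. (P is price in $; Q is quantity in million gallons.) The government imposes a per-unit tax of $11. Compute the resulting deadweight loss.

$504.17 million

Competitive equilibrium: 53.9 − 0.07Q = 38 + 0.05Q → Q* = 132.5, P* = 44.625.
With the tax, the buyer price exceeds the seller price by 11: (53.9 − 0.07Q) − (38 + 0.05Q) = 11 → Q' = 40.8333.
ΔQ = 132.5 − 40.8333 = 91.6667; the wedge equals the tax, 11.
Welfare loss = ½ × 91.6667 × 11 = $504.17 million.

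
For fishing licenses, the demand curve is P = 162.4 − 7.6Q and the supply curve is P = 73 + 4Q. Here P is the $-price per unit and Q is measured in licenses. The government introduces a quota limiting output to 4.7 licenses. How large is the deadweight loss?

$52.44

Competitive equilibrium: 162.4 − 7.6Q = 73 + 4Q → Q* = 7.7069, P* = 103.8276.
At Q = 4.7: demand price = 162.4 − 7.6·4.7 = 126.68; supply price = 73 + 4·4.7 = 91.8.
ΔQ = 7.7069 − 4.7 = 3.0069; wedge = 126.68 − 91.8 = 34.88.
DWL = ½ × 3.0069 × 34.88 = $52.44.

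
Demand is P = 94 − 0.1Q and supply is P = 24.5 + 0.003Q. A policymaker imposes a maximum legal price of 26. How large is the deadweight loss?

Competitive equilibrium: 94 − 0.1Q = 24.5 + 0.003Q → Q* = 674.7573, P* = 26.5243.
At the ceiling P = 26, quantity supplied = (26 − 24.5)/0.003 = 500.
Willingness to pay at Q' = 500: 94 − 0.1·500 = 44.
ΔQ = 674.7573 − 500 = 174.7573; wedge = 44 − 26 = 18.
The triangle = ½ × 174.7573 × 18 = 1572.82.

1572.82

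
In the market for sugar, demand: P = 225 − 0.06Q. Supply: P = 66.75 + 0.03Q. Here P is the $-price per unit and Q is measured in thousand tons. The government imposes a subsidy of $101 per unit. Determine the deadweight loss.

$56672.22 thousand

Competitive equilibrium: 225 − 0.06Q = 66.75 + 0.03Q → Q* = 1758.33333, P* = 119.5.
The subsidy lowers effective supply by 101: P = 0.03Q − 34.25.
New quantity: 225 − 0.06Q = 0.03Q − 34.25 → Q' = 2880.55556.
Overproduction ΔQ = 2880.55556 − 1758.33333 = 1122.22223; wedge = subsidy = 101.
Welfare loss = ½ × 1122.22223 × 101 = $56672.22 thousand.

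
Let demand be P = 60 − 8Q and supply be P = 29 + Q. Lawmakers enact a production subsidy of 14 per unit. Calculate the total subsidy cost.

70

Competitive equilibrium: 60 − 8Q = 29 + Q → Q* = 3.4444, P* = 32.4444.
The subsidy lowers effective supply by 14: P = 15 + Q.
New quantity: 60 − 8Q = 15 + Q → Q' = 5.
Total subsidy cost = 14 × 5 = 70.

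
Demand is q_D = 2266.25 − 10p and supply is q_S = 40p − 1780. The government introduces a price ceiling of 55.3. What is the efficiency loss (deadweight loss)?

In inverse form: demand p = 226.625 − 0.1q, supply p = 44.5 + 0.025q.
Competitive equilibrium: 226.625 − 0.1q = 44.5 + 0.025q → q* = 1457, p* = 80.925.
At the ceiling p = 55.3, quantity supplied = (55.3 − 44.5)/0.025 = 432.
Willingness to pay at q' = 432: 226.625 − 0.1·432 = 183.425.
Δq = 1457 − 432 = 1025; wedge = 183.425 − 55.3 = 128.125.
Welfare loss = ½ × 1025 × 128.125 = 65664.06.

65664.06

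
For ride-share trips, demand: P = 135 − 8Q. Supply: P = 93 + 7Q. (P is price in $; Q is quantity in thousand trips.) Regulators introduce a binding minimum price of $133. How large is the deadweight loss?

Competitive equilibrium: 135 − 8Q = 93 + 7Q → Q* = 2.8, P* = 112.6.
At the floor P = 133, quantity demanded = (135 − 133)/8 = 0.25.
Sellers' marginal cost at Q' = 0.25: 93 + 7·0.25 = 94.75.
ΔQ = 2.8 − 0.25 = 2.55; wedge = 133 − 94.75 = 38.25.
The triangle = ½ × 2.55 × 38.25 = $48.77 thousand.

$48.77 thousand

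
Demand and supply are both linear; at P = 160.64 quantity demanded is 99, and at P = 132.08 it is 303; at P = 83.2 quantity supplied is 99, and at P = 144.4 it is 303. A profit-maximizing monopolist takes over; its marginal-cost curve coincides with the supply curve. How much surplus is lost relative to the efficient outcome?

969.37

Demand slope = (132.08 − 160.64)/(303 − 99) = −0.14, so P = 174.5 − 0.14Q.
Supply slope = (144.4 − 83.2)/(303 − 99) = 0.3, so P = 53.5 + 0.3Q.
Competitive equilibrium: 174.5 − 0.14Q = 53.5 + 0.3Q → Q* = 275, P* = 136.
Marginal revenue: MR = 174.5 − 0.28Q. Set MR = MC: 174.5 − 0.28Q = 53.5 + 0.3Q → Q_m = 208.6207.
Price P_m = 174.5 − 0.14·208.6207 = 145.2931; MC(Q_m) = 53.5 + 0.3·208.6207 = 116.0862.
Competitive Q* = 275, so ΔQ = 66.3793; wedge = 145.2931 − 116.0862 = 29.2069.
Welfare loss = ½ × 66.3793 × 29.2069 = 969.37.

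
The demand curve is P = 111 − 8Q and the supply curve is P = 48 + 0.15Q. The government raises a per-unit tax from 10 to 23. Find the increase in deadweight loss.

26.32

Competitive equilibrium: 111 − 8Q = 48 + 0.15Q → Q* = 7.7301, P* = 49.1595.
For a per-unit tax t: ΔQ = t/8.15, so DWL = ½·t·(t/8.15) = t²/16.3.
At t = 10: DWL = 6.135. At t = 23: DWL = 32.454.
Increase = 32.454 − 6.135 = 26.32.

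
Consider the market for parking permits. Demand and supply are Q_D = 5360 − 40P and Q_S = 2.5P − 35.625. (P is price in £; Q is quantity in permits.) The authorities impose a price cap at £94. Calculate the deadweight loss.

£1442.46

In inverse form: demand P = 134 − 0.025Q, supply P = 14.25 + 0.4Q.
Competitive equilibrium: 134 − 0.025Q = 14.25 + 0.4Q → Q* = 281.7647, P* = 126.9559.
At the ceiling P = 94, quantity supplied = (94 − 14.25)/0.4 = 199.375.
Willingness to pay at Q' = 199.375: 134 − 0.025·199.375 = 129.0156.
ΔQ = 281.7647 − 199.375 = 82.3897; wedge = 129.0156 − 94 = 35.0156.
Deadweight loss = ½ × 82.3897 × 35.0156 = £1442.46.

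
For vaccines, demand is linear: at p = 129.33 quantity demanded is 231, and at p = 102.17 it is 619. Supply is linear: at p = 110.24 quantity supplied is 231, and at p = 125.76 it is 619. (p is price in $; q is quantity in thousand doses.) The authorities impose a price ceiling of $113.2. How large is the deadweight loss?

$545.01 thousand

Demand slope = (102.17 − 129.33)/(619 − 231) = −0.07, so p = 145.5 − 0.07q.
Supply slope = (125.76 − 110.24)/(619 − 231) = 0.04, so p = 101 + 0.04q.
Competitive equilibrium: 145.5 − 0.07q = 101 + 0.04q → q* = 404.5455, p* = 117.1818.
At the ceiling p = 113.2, quantity supplied = (113.2 − 101)/0.04 = 305.
Willingness to pay at q' = 305: 145.5 − 0.07·305 = 124.15.
Δq = 404.5455 − 305 = 99.5455; wedge = 124.15 − 113.2 = 10.95.
DWL = ½ × 99.5455 × 10.95 = $545.01 thousand.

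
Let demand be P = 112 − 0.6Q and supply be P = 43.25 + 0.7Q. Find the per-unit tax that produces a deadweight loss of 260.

Competitive equilibrium: 112 − 0.6Q = 43.25 + 0.7Q → Q* = 52.8846, P* = 80.2692.
A tax t gives ΔQ = t/1.3 and wedge t, so DWL = t²/2.6.
t²/2.6 = 260 → t² = 676 → t = 26.

26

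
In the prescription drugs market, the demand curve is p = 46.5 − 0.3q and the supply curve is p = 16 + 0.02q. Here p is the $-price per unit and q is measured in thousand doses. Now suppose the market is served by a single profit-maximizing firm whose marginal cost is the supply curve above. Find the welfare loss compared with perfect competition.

Competitive equilibrium: 46.5 − 0.3q = 16 + 0.02q → q* = 95.3125, p* = 17.9063.
Marginal revenue: MR = 46.5 − 0.6q. Set MR = MC: 46.5 − 0.6q = 16 + 0.02q → q_m = 49.1935.
Price p_m = 46.5 − 0.3·49.1935 = 31.742; MC(q_m) = 16 + 0.02·49.1935 = 16.9839.
Competitive q* = 95.3125, so Δq = 46.119; wedge = 31.742 − 16.9839 = 14.7581.
The triangle = ½ × 46.119 × 14.7581 = $340.31 thousand.

$340.31 thousand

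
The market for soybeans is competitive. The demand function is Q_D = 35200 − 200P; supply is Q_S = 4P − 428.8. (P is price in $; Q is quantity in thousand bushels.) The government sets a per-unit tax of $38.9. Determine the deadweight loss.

$2967.08 thousand

In inverse form: demand P = 176 − 0.005Q, supply P = 107.2 + 0.25Q.
Competitive equilibrium: 176 − 0.005Q = 107.2 + 0.25Q → Q* = 269.8039, P* = 174.651.
With the tax, the buyer price exceeds the seller price by 38.9: (176 − 0.005Q) − (107.2 + 0.25Q) = 38.9 → Q' = 117.2549.
ΔQ = 269.8039 − 117.2549 = 152.549; the wedge equals the tax, 38.9.
Welfare loss = ½ × 152.549 × 38.9 = $2967.08 thousand.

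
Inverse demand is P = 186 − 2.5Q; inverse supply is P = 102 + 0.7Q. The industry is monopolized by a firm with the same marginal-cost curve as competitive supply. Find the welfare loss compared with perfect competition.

212.08

Competitive equilibrium: 186 − 2.5Q = 102 + 0.7Q → Q* = 26.25, P* = 120.375.
Marginal revenue: MR = 186 − 5Q. Set MR = MC: 186 − 5Q = 102 + 0.7Q → Q_m = 14.73684.
Price P_m = 186 − 2.5·14.73684 = 149.1579; MC(Q_m) = 102 + 0.7·14.73684 = 112.31579.
Competitive Q* = 26.25, so ΔQ = 11.51316; wedge = 149.1579 − 112.31579 = 36.84211.
DWL = ½ × 11.51316 × 36.84211 = 212.08.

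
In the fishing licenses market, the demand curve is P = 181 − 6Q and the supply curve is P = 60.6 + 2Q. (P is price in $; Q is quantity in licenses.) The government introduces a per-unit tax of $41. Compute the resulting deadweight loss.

$105.06

Competitive equilibrium: 181 − 6Q = 60.6 + 2Q → Q* = 15.05, P* = 90.7.
With the tax, the buyer price exceeds the seller price by 41: (181 − 6Q) − (60.6 + 2Q) = 41 → Q' = 9.925.
ΔQ = 15.05 − 9.925 = 5.125; the wedge equals the tax, 41.
DWL = ½ × 5.125 × 41 = $105.06.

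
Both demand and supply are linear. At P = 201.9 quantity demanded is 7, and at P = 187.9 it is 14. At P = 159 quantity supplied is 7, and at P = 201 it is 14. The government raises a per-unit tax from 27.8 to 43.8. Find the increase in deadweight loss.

71.60

Demand slope = (187.9 − 201.9)/(14 − 7) = −2, so P = 215.9 − 2Q.
Supply slope = (201 − 159)/(14 − 7) = 6, so P = 117 + 6Q.
Competitive equilibrium: 215.9 − 2Q = 117 + 6Q → Q* = 12.3625, P* = 191.175.
For a per-unit tax t: ΔQ = t/8, so DWL = ½·t·(t/8) = t²/16.
At t = 27.8: DWL = 48.303. At t = 43.8: DWL = 119.903.
Increase = 119.903 − 48.303 = 71.60.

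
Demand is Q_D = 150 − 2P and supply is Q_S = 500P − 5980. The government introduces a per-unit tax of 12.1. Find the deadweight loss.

In inverse form: demand P = 75 − 0.5Q, supply P = 11.96 + 0.002Q.
Competitive equilibrium: 75 − 0.5Q = 11.96 + 0.002Q → Q* = 125.5777, P* = 12.2112.
With the tax, the buyer price exceeds the seller price by 12.1: (75 − 0.5Q) − (11.96 + 0.002Q) = 12.1 → Q' = 101.4741.
ΔQ = 125.5777 − 101.4741 = 24.1036; the wedge equals the tax, 12.1.
Welfare loss = ½ × 24.1036 × 12.1 = 145.83.

145.83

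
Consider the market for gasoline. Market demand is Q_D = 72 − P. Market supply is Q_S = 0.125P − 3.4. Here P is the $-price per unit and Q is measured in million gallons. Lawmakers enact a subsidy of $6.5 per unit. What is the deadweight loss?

$2.35 million

In inverse form: demand P = 72 − Q, supply P = 27.2 + 8Q.
Competitive equilibrium: 72 − Q = 27.2 + 8Q → Q* = 4.9778, P* = 67.0222.
The subsidy lowers effective supply by 6.5: P = 20.7 + 8Q.
New quantity: 72 − Q = 20.7 + 8Q → Q' = 5.7.
Overproduction ΔQ = 5.7 − 4.9778 = 0.7222; wedge = subsidy = 6.5.
Welfare loss = ½ × 0.7222 × 6.5 = $2.35 million.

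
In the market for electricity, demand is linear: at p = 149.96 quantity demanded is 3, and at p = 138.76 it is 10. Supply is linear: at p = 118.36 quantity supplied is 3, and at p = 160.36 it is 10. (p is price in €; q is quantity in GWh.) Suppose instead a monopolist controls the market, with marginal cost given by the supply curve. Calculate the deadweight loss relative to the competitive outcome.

Demand slope = (138.76 − 149.96)/(10 − 3) = −1.6, so p = 154.76 − 1.6q.
Supply slope = (160.36 − 118.36)/(10 − 3) = 6, so p = 100.36 + 6q.
Competitive equilibrium: 154.76 − 1.6q = 100.36 + 6q → q* = 7.1579, p* = 143.3074.
Marginal revenue: MR = 154.76 − 3.2q. Set MR = MC: 154.76 − 3.2q = 100.36 + 6q → q_m = 5.913.
Price p_m = 154.76 − 1.6·5.913 = 145.2992; MC(q_m) = 100.36 + 6·5.913 = 135.838.
Competitive q* = 7.1579, so Δq = 1.2449; wedge = 145.2992 − 135.838 = 9.4612.
The triangle = ½ × 1.2449 × 9.4612 = €5.89.

€5.89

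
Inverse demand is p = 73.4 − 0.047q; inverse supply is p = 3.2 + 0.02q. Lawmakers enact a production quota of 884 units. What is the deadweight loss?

Competitive equilibrium: 73.4 − 0.047q = 3.2 + 0.02q → q* = 1047.7612, p* = 24.1552.
At q = 884: demand price = 73.4 − 0.047·884 = 31.852; supply price = 3.2 + 0.02·884 = 20.88.
Δq = 1047.7612 − 884 = 163.7612; wedge = 31.852 − 20.88 = 10.972.
Welfare loss = ½ × 163.7612 × 10.972 = 898.39.

898.39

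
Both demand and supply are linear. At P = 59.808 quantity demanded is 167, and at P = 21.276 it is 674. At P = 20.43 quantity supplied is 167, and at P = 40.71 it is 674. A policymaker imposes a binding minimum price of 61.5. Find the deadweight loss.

Demand slope = (21.276 − 59.808)/(674 − 167) = −0.076, so P = 72.5 − 0.076Q.
Supply slope = (40.71 − 20.43)/(674 − 167) = 0.04, so P = 13.75 + 0.04Q.
Competitive equilibrium: 72.5 − 0.076Q = 13.75 + 0.04Q → Q* = 506.4655, P* = 34.0086.
At the floor P = 61.5, quantity demanded = (72.5 − 61.5)/0.076 = 144.7368.
Sellers' marginal cost at Q' = 144.7368: 13.75 + 0.04·144.7368 = 19.5395.
ΔQ = 506.4655 − 144.7368 = 361.7287; wedge = 61.5 − 19.5395 = 41.9605.
Welfare loss = ½ × 361.7287 × 41.9605 = 7589.16.

7589.16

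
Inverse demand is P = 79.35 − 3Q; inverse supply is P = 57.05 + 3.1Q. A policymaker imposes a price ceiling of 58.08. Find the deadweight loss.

33.69

Competitive equilibrium: 79.35 − 3Q = 57.05 + 3.1Q → Q* = 3.6557, P* = 68.3828.
At the ceiling P = 58.08, quantity supplied = (58.08 − 57.05)/3.1 = 0.3323.
Willingness to pay at Q' = 0.3323: 79.35 − 3·0.3323 = 78.3531.
ΔQ = 3.6557 − 0.3323 = 3.3234; wedge = 78.3531 − 58.08 = 20.2731.
Welfare loss = ½ × 3.3234 × 20.2731 = 33.69.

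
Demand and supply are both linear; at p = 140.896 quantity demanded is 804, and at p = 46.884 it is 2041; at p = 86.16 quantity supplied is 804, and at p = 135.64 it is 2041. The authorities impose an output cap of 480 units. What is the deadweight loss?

36736.99

Demand slope = (46.884 − 140.896)/(2041 − 804) = −0.076, so p = 202 − 0.076q.
Supply slope = (135.64 − 86.16)/(2041 − 804) = 0.04, so p = 54 + 0.04q.
Competitive equilibrium: 202 − 0.076q = 54 + 0.04q → q* = 1275.8621, p* = 105.0345.
At q = 480: demand price = 202 − 0.076·480 = 165.52; supply price = 54 + 0.04·480 = 73.2.
Δq = 1275.8621 − 480 = 795.8621; wedge = 165.52 − 73.2 = 92.32.
Deadweight loss = ½ × 795.8621 × 92.32 = 36736.99.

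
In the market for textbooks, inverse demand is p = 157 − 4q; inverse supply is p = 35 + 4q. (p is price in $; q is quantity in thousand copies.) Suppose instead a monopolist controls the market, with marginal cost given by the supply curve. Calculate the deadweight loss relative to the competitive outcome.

$103.36 thousand

Competitive equilibrium: 157 − 4q = 35 + 4q → q* = 15.25, p* = 96.
Marginal revenue: MR = 157 − 8q. Set MR = MC: 157 − 8q = 35 + 4q → q_m = 10.1667.
Price p_m = 157 − 4·10.1667 = 116.3332; MC(q_m) = 35 + 4·10.1667 = 75.6668.
Competitive q* = 15.25, so Δq = 5.0833; wedge = 116.3332 − 75.6668 = 40.6664.
The triangle = ½ × 5.0833 × 40.6664 = $103.36 thousand.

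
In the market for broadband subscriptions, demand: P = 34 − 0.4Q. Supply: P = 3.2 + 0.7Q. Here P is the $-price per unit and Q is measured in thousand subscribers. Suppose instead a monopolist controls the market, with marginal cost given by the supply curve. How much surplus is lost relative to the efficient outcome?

Competitive equilibrium: 34 − 0.4Q = 3.2 + 0.7Q → Q* = 28, P* = 22.8.
Marginal revenue: MR = 34 − 0.8Q. Set MR = MC: 34 − 0.8Q = 3.2 + 0.7Q → Q_m = 20.5333.
Price P_m = 34 − 0.4·20.5333 = 25.7867; MC(Q_m) = 3.2 + 0.7·20.5333 = 17.5733.
Competitive Q* = 28, so ΔQ = 7.4667; wedge = 25.7867 − 17.5733 = 8.2134.
Welfare loss = ½ × 7.4667 × 8.2134 = $30.66 thousand.

$30.66 thousand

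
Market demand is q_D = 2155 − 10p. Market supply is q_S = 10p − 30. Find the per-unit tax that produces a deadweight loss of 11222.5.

67

In inverse form: demand p = 215.5 − 0.1q, supply p = 3 + 0.1q.
Competitive equilibrium: 215.5 − 0.1q = 3 + 0.1q → q* = 1062.5, p* = 109.25.
A tax t gives Δq = t/0.2 and wedge t, so DWL = t²/0.4.
t²/0.4 = 11222.5 → t² = 4489 → t = 67.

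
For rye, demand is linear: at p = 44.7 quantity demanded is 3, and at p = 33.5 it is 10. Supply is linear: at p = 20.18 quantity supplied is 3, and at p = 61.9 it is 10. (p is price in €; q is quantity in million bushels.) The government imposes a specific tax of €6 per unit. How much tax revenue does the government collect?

€32.70 million

Demand slope = (33.5 − 44.7)/(10 − 3) = −1.6, so p = 49.5 − 1.6q.
Supply slope = (61.9 − 20.18)/(10 − 3) = 5.96, so p = 2.3 + 5.96q.
Competitive equilibrium: 49.5 − 1.6q = 2.3 + 5.96q → q* = 6.2434, p* = 39.5106.
With the tax, the buyer price exceeds the seller price by 6: (49.5 − 1.6q) − (2.3 + 5.96q) = 6 → q' = 5.4497.
Tax revenue = 6 × 5.4497 = €32.70 million.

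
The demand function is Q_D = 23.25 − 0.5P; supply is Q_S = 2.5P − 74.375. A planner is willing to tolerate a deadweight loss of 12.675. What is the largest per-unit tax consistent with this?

7.8

In inverse form: demand P = 46.5 − 2Q, supply P = 29.75 + 0.4Q.
Competitive equilibrium: 46.5 − 2Q = 29.75 + 0.4Q → Q* = 6.9792, P* = 32.5417.
A tax t gives ΔQ = t/2.4 and wedge t, so DWL = t²/4.8.
t²/4.8 = 12.675 → t² = 60.84 → t = 7.8.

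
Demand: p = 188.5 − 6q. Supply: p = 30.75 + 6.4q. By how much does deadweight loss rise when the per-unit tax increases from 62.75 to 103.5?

Competitive equilibrium: 188.5 − 6q = 30.75 + 6.4q → q* = 12.7218, p* = 112.1694.
For a per-unit tax t: Δq = t/12.4, so DWL = ½·t·(t/12.4) = t²/24.8.
At t = 62.75: DWL = 158.773. At t = 103.5: DWL = 431.946.
Increase = 431.946 − 158.773 = 273.17.

273.17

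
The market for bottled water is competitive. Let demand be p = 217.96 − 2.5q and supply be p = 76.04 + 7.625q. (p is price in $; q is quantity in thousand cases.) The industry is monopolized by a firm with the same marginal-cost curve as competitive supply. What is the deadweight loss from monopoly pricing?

Competitive equilibrium: 217.96 − 2.5q = 76.04 + 7.625q → q* = 14.0168, p* = 182.918.
Marginal revenue: MR = 217.96 − 5q. Set MR = MC: 217.96 − 5q = 76.04 + 7.625q → q_m = 11.2412.
Price p_m = 217.96 − 2.5·11.2412 = 189.857; MC(q_m) = 76.04 + 7.625·11.2412 = 161.7542.
Competitive q* = 14.0168, so Δq = 2.7756; wedge = 189.857 − 161.7542 = 28.1028.
The triangle = ½ × 2.7756 × 28.1028 = $39 thousand.

$39 thousand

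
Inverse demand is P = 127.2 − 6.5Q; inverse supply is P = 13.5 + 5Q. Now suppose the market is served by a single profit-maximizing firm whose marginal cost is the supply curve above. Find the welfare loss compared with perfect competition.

Competitive equilibrium: 127.2 − 6.5Q = 13.5 + 5Q → Q* = 9.88696, P* = 62.93478.
Marginal revenue: MR = 127.2 − 13Q. Set MR = MC: 127.2 − 13Q = 13.5 + 5Q → Q_m = 6.31667.
Price P_m = 127.2 − 6.5·6.31667 = 86.14165; MC(Q_m) = 13.5 + 5·6.31667 = 45.08335.
Competitive Q* = 9.88696, so ΔQ = 3.57029; wedge = 86.14165 − 45.08335 = 41.0583.
DWL = ½ × 3.57029 × 41.0583 = 73.30.

73.30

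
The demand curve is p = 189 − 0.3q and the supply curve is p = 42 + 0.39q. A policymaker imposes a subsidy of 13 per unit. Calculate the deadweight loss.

Competitive equilibrium: 189 − 0.3q = 42 + 0.39q → q* = 213.0435, p* = 125.087.
The subsidy lowers effective supply by 13: p = 29 + 0.39q.
New quantity: 189 − 0.3q = 29 + 0.39q → q' = 231.8841.
Overproduction Δq = 231.8841 − 213.0435 = 18.8406; wedge = subsidy = 13.
The triangle = ½ × 18.8406 × 13 = 122.46.

122.46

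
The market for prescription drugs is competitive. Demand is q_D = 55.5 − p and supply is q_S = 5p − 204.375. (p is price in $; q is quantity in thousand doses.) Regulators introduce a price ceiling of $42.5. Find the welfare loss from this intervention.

In inverse form: demand p = 55.5 − q, supply p = 40.875 + 0.2q.
Competitive equilibrium: 55.5 − q = 40.875 + 0.2q → q* = 12.1875, p* = 43.3125.
At the ceiling p = 42.5, quantity supplied = (42.5 − 40.875)/0.2 = 8.125.
Willingness to pay at q' = 8.125: 55.5 − 1·8.125 = 47.375.
Δq = 12.1875 − 8.125 = 4.0625; wedge = 47.375 − 42.5 = 4.875.
Welfare loss = ½ × 4.0625 × 4.875 = $9.90 thousand.

$9.90 thousand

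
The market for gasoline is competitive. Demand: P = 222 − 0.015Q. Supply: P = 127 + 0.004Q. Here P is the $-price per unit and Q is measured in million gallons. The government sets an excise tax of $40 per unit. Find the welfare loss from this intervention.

Competitive equilibrium: 222 − 0.015Q = 127 + 0.004Q → Q* = 5000, P* = 147.
With the tax, the buyer price exceeds the seller price by 40: (222 − 0.015Q) − (127 + 0.004Q) = 40 → Q' = 2894.7368.
ΔQ = 5000 − 2894.7368 = 2105.2632; the wedge equals the tax, 40.
DWL = ½ × 2105.2632 × 40 = $42105.26 million.

$42105.26 million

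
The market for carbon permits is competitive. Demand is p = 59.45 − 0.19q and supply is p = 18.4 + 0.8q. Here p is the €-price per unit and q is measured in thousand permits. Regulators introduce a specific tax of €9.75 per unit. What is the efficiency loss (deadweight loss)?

Competitive equilibrium: 59.45 − 0.19q = 18.4 + 0.8q → q* = 41.4646, p* = 51.5717.
With the tax, the buyer price exceeds the seller price by 9.75: (59.45 − 0.19q) − (18.4 + 0.8q) = 9.75 → q' = 31.6162.
Δq = 41.4646 − 31.6162 = 9.8484; the wedge equals the tax, 9.75.
DWL = ½ × 9.8484 × 9.75 = €48.01 thousand.

€48.01 thousand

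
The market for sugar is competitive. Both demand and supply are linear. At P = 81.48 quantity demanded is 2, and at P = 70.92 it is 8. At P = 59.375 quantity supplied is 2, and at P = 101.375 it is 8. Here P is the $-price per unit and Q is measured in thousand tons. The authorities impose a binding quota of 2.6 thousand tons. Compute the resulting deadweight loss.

$16.20 thousand

Demand slope = (70.92 − 81.48)/(8 − 2) = −1.76, so P = 85 − 1.76Q.
Supply slope = (101.375 − 59.375)/(8 − 2) = 7, so P = 45.375 + 7Q.
Competitive equilibrium: 85 − 1.76Q = 45.375 + 7Q → Q* = 4.5234, P* = 77.0388.
At Q = 2.6: demand price = 85 − 1.76·2.6 = 80.424; supply price = 45.375 + 7·2.6 = 63.575.
ΔQ = 4.5234 − 2.6 = 1.9234; wedge = 80.424 − 63.575 = 16.849.
The triangle = ½ × 1.9234 × 16.849 = $16.20 thousand.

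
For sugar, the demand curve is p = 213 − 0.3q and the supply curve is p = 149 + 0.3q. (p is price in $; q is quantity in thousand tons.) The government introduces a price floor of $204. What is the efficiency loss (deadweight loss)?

$1763.33 thousand

Competitive equilibrium: 213 − 0.3q = 149 + 0.3q → q* = 106.6667, p* = 181.
At the floor p = 204, quantity demanded = (213 − 204)/0.3 = 30.
Sellers' marginal cost at q' = 30: 149 + 0.3·30 = 158.
Δq = 106.6667 − 30 = 76.6667; wedge = 204 − 158 = 46.
DWL = ½ × 76.6667 × 46 = $1763.33 thousand.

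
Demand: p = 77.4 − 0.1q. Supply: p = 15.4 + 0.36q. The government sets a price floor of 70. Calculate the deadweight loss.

849.74

Competitive equilibrium: 77.4 − 0.1q = 15.4 + 0.36q → q* = 134.7826, p* = 63.9217.
At the floor p = 70, quantity demanded = (77.4 − 70)/0.1 = 74.
Sellers' marginal cost at q' = 74: 15.4 + 0.36·74 = 42.04.
Δq = 134.7826 − 74 = 60.7826; wedge = 70 − 42.04 = 27.96.
The triangle = ½ × 60.7826 × 27.96 = 849.74.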